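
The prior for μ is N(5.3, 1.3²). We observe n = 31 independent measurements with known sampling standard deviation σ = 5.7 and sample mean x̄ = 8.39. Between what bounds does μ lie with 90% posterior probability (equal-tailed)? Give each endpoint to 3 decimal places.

Posterior precision = 1/1.3² + 31/5.7² = 0.5917 + 0.9541 = 1.5459, so posterior SD = 0.8043.
Posterior mean = (5.3/1.3² + 31·8.39/5.7²) / 1.5459 = 7.2072.
Interval: 7.2072 ± 1.645 × 0.8043 → [5.884, 8.530].

[5.884, 8.530]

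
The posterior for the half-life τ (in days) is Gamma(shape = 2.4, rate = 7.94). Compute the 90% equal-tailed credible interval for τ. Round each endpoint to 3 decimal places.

[0.066, 0.678]

Posterior: Gamma(shape 2.4, rate 7.94).
Equal-tailed 90% interval: Gamma(2.4, 7.94) quantiles at 0.05 and 0.95.
Posterior mean ≈ 0.302, SD ≈ 0.195; a Normal approximation gives roughly [-0.019, 0.623].
Exact: lower = 0.066; upper = 0.678.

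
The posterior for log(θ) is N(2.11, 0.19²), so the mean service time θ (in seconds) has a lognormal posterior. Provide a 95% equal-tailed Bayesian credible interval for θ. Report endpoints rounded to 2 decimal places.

[5.68, 11.97]

On the log scale the 95% interval is 2.11 ± 1.960 × 0.19 = [1.7376, 2.4824].
Exponentiate: [e^1.7376, e^2.4824] = [5.68, 11.97].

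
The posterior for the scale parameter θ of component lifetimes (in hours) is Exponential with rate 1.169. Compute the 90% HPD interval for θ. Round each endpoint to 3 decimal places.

[0.000, 1.970]

The exponential density is strictly decreasing on [0, ∞), so the HPD interval is anchored at 0: [0, q] with P(θ ≤ q) = 0.90.
q = −ln(1 − 0.90) / 1.169 = 2.3026 / 1.169 = 1.970.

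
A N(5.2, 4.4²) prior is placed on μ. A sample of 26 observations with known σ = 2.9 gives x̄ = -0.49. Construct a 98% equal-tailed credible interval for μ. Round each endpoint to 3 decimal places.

Posterior precision = 1/4.4² + 26/2.9² = 0.0517 + 3.0916 = 3.1432, so posterior SD = 0.5640.
Posterior mean = (5.2/4.4² + 26·-0.49/2.9²) / 3.1432 = -0.3965.
Interval: -0.3965 ± 2.326 × 0.5640 → [-1.709, 0.916].

[-1.709, 0.916]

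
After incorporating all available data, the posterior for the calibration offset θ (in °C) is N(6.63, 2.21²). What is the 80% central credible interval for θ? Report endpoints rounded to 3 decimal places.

The posterior is symmetric, so the 80% equal-tailed interval is θ = 6.63 ± z·2.21 with z = 1.282.
Half-width: 1.282 × 2.21 = 2.832.
6.63 − 2.832 = 3.798; 6.63 + 2.832 = 9.462.

[3.798, 9.462]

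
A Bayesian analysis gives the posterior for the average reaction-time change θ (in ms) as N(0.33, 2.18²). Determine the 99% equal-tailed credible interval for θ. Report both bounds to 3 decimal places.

[-5.285, 5.945]

The posterior is symmetric, so the 99% equal-tailed interval is θ = 0.33 ± z·2.18 with z = 2.576.
Half-width: 2.576 × 2.18 = 5.615.
0.33 − 5.615 = -5.285; 0.33 + 5.615 = 5.945.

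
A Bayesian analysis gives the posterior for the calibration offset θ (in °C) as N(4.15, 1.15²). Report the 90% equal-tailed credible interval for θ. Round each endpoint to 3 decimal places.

[2.258, 6.042]

The posterior is symmetric, so the 90% equal-tailed interval is θ = 4.15 ± z·1.15 with z = 1.645.
Half-width: 1.645 × 1.15 = 1.892.
4.15 − 1.892 = 2.258; 4.15 + 1.892 = 6.042.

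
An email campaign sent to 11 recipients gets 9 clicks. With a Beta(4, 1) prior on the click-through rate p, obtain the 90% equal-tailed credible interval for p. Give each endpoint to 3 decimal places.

Posterior: Beta(4+9, 1+2) = Beta(13, 3).
Equal-tailed 90% interval: the 0.05 and 0.95 quantiles of Beta(13, 3).
Posterior mean ≈ 0.812, SD ≈ 0.095; a Normal approximation gives roughly [0.657, 0.968].
Exact: F⁻¹(0.05) = 0.637; F⁻¹(0.95) = 0.943.

[0.637, 0.943]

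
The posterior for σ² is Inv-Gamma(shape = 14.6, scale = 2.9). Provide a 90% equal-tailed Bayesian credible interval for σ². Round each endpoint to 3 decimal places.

Inverse-Gamma(14.6, 2.9) quantiles: F⁻¹(0.05) and F⁻¹(0.95).
Equivalently, 1/σ² ~ Gamma(14.6, rate = 2.9); invert its 0.95 and 0.05 quantiles.
Posterior mean ≈ 0.213, SD ≈ 0.060; a Normal approximation gives roughly [0.114, 0.312].
Exact: lower = 0.136; upper = 0.325.

[0.136, 0.325]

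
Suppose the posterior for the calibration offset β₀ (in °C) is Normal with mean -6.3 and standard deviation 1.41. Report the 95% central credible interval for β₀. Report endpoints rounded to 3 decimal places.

[-9.064, -3.536]

The posterior is symmetric, so the 95% equal-tailed interval is β₀ = -6.3 ± z·1.41 with z = 1.960.
Half-width: 1.960 × 1.41 = 2.764.
-6.3 − 2.764 = -9.064; -6.3 + 2.764 = -3.536.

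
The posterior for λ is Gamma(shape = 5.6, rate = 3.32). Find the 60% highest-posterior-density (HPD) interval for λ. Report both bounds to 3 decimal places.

The posterior is unimodal and skewed, so the HPD interval has equal density at both endpoints and is the shortest 60% interval.
Solving f(0.903) = f(2.015) with F(2.015) − F(0.903) = 0.60 gives [0.903, 2.015].
For comparison, the equal-tailed interval is [1.077, 2.239]; the HPD is narrower and shifted toward the mode.

[0.903, 2.015]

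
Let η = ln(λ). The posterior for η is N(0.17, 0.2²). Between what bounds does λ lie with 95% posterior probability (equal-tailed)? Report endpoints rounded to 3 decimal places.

On the log scale the 95% interval is 0.17 ± 1.960 × 0.2 = [-0.2220, 0.5620].
Exponentiate: [e^-0.2220, e^0.5620] = [0.801, 1.754].

[0.801, 1.754]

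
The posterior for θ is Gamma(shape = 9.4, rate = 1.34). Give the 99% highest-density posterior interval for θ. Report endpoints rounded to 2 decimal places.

The posterior is unimodal and skewed, so the HPD interval has equal density at both endpoints and is the shortest 99% interval.
Solving f(2.18) = f(13.69) with F(13.69) − F(2.18) = 0.99 gives [2.18, 13.69].
For comparison, the equal-tailed interval is [2.51, 14.29]; the HPD is narrower and shifted toward the mode.

[2.18, 13.69]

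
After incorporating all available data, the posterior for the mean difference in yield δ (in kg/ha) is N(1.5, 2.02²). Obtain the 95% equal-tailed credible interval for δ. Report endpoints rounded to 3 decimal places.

The posterior is symmetric, so the 95% equal-tailed interval is δ = 1.5 ± z·2.02 with z = 1.960.
Half-width: 1.960 × 2.02 = 3.959.
1.5 − 3.959 = -2.459; 1.5 + 3.959 = 5.459.

[-2.459, 5.459]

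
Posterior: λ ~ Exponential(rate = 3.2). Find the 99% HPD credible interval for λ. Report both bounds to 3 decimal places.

[0.000, 1.439]

The exponential density is strictly decreasing on [0, ∞), so the HPD interval is anchored at 0: [0, q] with P(λ ≤ q) = 0.99.
q = −ln(1 − 0.99) / 3.2 = 4.6052 / 3.2 = 1.439.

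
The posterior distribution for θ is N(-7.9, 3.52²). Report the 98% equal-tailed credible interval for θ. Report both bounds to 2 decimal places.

[-16.09, 0.29]

The posterior is symmetric, so the 98% equal-tailed interval is θ = -7.9 ± z·3.52 with z = 2.326.
Half-width: 2.326 × 3.52 = 8.19.
-7.9 − 8.19 = -16.09; -7.9 + 8.19 = 0.29.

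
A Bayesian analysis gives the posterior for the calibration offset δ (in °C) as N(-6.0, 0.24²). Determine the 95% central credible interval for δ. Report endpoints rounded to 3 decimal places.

The posterior is symmetric, so the 95% equal-tailed interval is δ = -6.0 ± z·0.24 with z = 1.960.
Half-width: 1.960 × 0.24 = 0.470.
-6.0 − 0.470 = -6.470; -6.0 + 0.470 = -5.530.

[-6.470, -5.530]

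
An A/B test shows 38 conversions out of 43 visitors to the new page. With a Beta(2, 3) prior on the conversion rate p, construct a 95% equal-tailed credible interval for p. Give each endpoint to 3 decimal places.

Posterior: Beta(2+38, 3+5) = Beta(40, 8).
Equal-tailed 95% interval: the 0.025 and 0.975 quantiles of Beta(40, 8).
Posterior mean ≈ 0.833, SD ≈ 0.053; a Normal approximation gives roughly [0.729, 0.938].
Exact: F⁻¹(0.025) = 0.717; F⁻¹(0.975) = 0.924.

[0.717, 0.924]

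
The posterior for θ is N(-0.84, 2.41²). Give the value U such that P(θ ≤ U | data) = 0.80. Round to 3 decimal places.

1.188

Need U with P(θ ≤ U) = 0.80: U = -0.84 + z_{0.2}·2.41.
z = 0.842; U = -0.84 + 0.842 × 2.41 = 1.188.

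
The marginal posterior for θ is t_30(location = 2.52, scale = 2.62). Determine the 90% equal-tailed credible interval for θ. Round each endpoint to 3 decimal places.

The t_30 distribution is symmetric; the 90% interval is 2.52 ± t·2.62 with t_{0.95,30} = 1.697.
Half-width: 1.697 × 2.62 = 4.447.
2.52 − 4.447 = -1.927; 2.52 + 4.447 = 6.967.

[-1.927, 6.967]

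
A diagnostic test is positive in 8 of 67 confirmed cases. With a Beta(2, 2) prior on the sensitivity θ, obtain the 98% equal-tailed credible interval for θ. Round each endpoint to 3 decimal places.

Posterior: Beta(2+8, 2+59) = Beta(10, 61).
Equal-tailed 98% interval: the 0.01 and 0.99 quantiles of Beta(10, 61).
Posterior mean ≈ 0.141, SD ≈ 0.041; a Normal approximation gives roughly [0.045, 0.236].
Exact: F⁻¹(0.01) = 0.061; F⁻¹(0.99) = 0.250.

[0.061, 0.250]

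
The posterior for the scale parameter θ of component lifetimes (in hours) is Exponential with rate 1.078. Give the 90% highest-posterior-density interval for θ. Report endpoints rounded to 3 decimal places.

[0.000, 2.136]

The exponential density is strictly decreasing on [0, ∞), so the HPD interval is anchored at 0: [0, q] with P(θ ≤ q) = 0.90.
q = −ln(1 − 0.90) / 1.078 = 2.3026 / 1.078 = 2.136.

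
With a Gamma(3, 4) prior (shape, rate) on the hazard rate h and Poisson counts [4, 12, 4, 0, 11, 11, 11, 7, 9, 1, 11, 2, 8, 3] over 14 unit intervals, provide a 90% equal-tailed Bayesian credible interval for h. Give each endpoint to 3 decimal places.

Posterior: Gamma(3+94, 4+14) = Gamma(97, 18) (shape, rate).
Equal-tailed 90% interval: Gamma(97, 18) quantiles at 0.05 and 0.95.
Posterior mean ≈ 5.389, SD ≈ 0.547; a Normal approximation gives roughly [4.489, 6.289].
Exact: lower = 4.522; upper = 6.319.

[4.522, 6.319]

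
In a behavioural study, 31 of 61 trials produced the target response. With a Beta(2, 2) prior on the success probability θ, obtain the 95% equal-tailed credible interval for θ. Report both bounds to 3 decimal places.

Posterior: Beta(2+31, 2+30) = Beta(33, 32).
Equal-tailed 95% interval: the 0.025 and 0.975 quantiles of Beta(33, 32).
Posterior mean ≈ 0.508, SD ≈ 0.062; a Normal approximation gives roughly [0.387, 0.628].
Exact: F⁻¹(0.025) = 0.387; F⁻¹(0.975) = 0.628.

[0.387, 0.628]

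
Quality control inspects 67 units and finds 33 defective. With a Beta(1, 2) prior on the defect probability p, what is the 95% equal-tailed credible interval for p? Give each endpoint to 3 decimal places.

[0.370, 0.602]

Posterior: Beta(1+33, 2+34) = Beta(34, 36).
Equal-tailed 95% interval: the 0.025 and 0.975 quantiles of Beta(34, 36).
Posterior mean ≈ 0.486, SD ≈ 0.059; a Normal approximation gives roughly [0.369, 0.602].
Exact: F⁻¹(0.025) = 0.370; F⁻¹(0.975) = 0.602.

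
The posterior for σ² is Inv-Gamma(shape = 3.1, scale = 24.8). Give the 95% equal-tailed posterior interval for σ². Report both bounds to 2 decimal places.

[3.36, 37.45]

Inverse-Gamma(3.1, 24.8) quantiles: F⁻¹(0.025) and F⁻¹(0.975).
Equivalently, 1/σ² ~ Gamma(3.1, rate = 24.8); invert its 0.975 and 0.025 quantiles.
Posterior mean ≈ 11.81, SD ≈ 11.26; a Normal approximation gives roughly [-10.26, 33.88].
Exact: lower = 3.36; upper = 37.45.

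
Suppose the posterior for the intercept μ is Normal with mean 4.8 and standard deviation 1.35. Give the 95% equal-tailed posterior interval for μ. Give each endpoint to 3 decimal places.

The posterior is symmetric, so the 95% equal-tailed interval is μ = 4.8 ± z·1.35 with z = 1.960.
Half-width: 1.960 × 1.35 = 2.646.
4.8 − 2.646 = 2.154; 4.8 + 2.646 = 7.446.

[2.154, 7.446]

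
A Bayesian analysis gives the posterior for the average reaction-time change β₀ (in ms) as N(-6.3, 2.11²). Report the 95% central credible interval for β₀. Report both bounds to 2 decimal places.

The posterior is symmetric, so the 95% equal-tailed interval is β₀ = -6.3 ± z·2.11 with z = 1.960.
Half-width: 1.960 × 2.11 = 4.14.
-6.3 − 4.14 = -10.44; -6.3 + 4.14 = -2.16.

[-10.44, -2.16]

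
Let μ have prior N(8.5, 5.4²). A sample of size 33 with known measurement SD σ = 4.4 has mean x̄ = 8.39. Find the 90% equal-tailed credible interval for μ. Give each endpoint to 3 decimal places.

Posterior precision = 1/5.4² + 33/4.4² = 0.0343 + 1.7045 = 1.7388, so posterior SD = 0.7584.
Posterior mean = (8.5/5.4² + 33·8.39/4.4²) / 1.7388 = 8.3922.
Interval: 8.3922 ± 1.645 × 0.7584 → [7.145, 9.640].

[7.145, 9.640]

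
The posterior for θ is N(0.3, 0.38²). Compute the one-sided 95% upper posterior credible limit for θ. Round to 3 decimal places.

0.925

Need U with P(θ ≤ U) = 0.95: U = 0.3 + z_{0.05}·0.38.
z = 1.645; U = 0.3 + 1.645 × 0.38 = 0.925.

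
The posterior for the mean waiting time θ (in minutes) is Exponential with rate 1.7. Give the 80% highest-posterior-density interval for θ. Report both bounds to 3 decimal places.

[0.000, 0.947]

The exponential density is strictly decreasing on [0, ∞), so the HPD interval is anchored at 0: [0, q] with P(θ ≤ q) = 0.80.
q = −ln(1 − 0.80) / 1.7 = 1.6094 / 1.7 = 0.947.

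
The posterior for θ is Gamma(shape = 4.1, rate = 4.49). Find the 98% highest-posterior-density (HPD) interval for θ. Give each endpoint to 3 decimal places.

[0.121, 2.089]

The posterior is unimodal and skewed, so the HPD interval has equal density at both endpoints and is the shortest 98% interval.
Solving f(0.121) = f(2.089) with F(2.089) − F(0.121) = 0.98 gives [0.121, 2.089].
For comparison, the equal-tailed interval is [0.193, 2.273]; the HPD is narrower and shifted toward the mode.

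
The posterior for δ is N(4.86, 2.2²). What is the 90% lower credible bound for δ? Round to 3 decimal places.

2.041

Need L with P(δ ≥ L) = 0.90: L = 4.86 − z_{0.1}·2.2.
z = 1.282; L = 4.86 − 1.282 × 2.2 = 2.041.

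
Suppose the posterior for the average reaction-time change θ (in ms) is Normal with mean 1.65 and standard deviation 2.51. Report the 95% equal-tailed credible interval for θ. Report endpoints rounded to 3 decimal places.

[-3.270, 6.570]

The posterior is symmetric, so the 95% equal-tailed interval is θ = 1.65 ± z·2.51 with z = 1.960.
Half-width: 1.960 × 2.51 = 4.920.
1.65 − 4.920 = -3.270; 1.65 + 4.920 = 6.570.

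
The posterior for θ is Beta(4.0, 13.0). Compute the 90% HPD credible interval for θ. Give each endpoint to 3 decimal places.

[0.073, 0.391]

The posterior is unimodal and skewed, so the HPD interval has equal density at both endpoints and is the shortest 90% interval.
Solving f(0.073) = f(0.391) with F(0.391) − F(0.073) = 0.90 gives [0.073, 0.391].
For comparison, the equal-tailed interval is [0.090, 0.417]; the HPD is narrower and shifted toward the mode.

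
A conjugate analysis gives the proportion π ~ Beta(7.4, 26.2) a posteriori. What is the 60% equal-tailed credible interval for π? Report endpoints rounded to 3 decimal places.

[0.159, 0.278]

Posterior: Beta(7.4, 26.2).
Equal-tailed 60% interval: the 0.2 and 0.8 quantiles of Beta(7.4, 26.2).
Posterior mean ≈ 0.220, SD ≈ 0.070; a Normal approximation gives roughly [0.161, 0.280].
Exact: F⁻¹(0.2) = 0.159; F⁻¹(0.8) = 0.278.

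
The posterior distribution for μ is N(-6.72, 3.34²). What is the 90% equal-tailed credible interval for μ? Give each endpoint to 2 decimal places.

The posterior is symmetric, so the 90% equal-tailed interval is μ = -6.72 ± z·3.34 with z = 1.645.
Half-width: 1.645 × 3.34 = 5.49.
-6.72 − 5.49 = -12.21; -6.72 + 5.49 = -1.23.

[-12.21, -1.23]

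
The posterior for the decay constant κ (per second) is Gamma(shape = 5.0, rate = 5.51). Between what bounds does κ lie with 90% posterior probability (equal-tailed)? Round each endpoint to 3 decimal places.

[0.358, 1.661]

Posterior: Gamma(shape 5.0, rate 5.51).
Equal-tailed 90% interval: Gamma(5.0, 5.51) quantiles at 0.05 and 0.95.
Posterior mean ≈ 0.907, SD ≈ 0.406; a Normal approximation gives roughly [0.240, 1.575].
Exact: lower = 0.358; upper = 1.661.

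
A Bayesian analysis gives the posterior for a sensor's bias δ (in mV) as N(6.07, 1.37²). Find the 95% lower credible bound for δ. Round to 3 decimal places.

Need L with P(δ ≥ L) = 0.95: L = 6.07 − z_{0.05}·1.37.
z = 1.645; L = 6.07 − 1.645 × 1.37 = 3.817.

3.817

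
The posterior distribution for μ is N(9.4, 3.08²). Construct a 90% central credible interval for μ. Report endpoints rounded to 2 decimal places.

[4.33, 14.47]

The posterior is symmetric, so the 90% equal-tailed interval is μ = 9.4 ± z·3.08 with z = 1.645.
Half-width: 1.645 × 3.08 = 5.07.
9.4 − 5.07 = 4.33; 9.4 + 5.07 = 14.47.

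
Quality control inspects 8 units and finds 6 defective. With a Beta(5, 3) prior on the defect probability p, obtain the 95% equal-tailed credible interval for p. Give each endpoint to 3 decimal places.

Posterior: Beta(5+6, 3+2) = Beta(11, 5).
Equal-tailed 95% interval: the 0.025 and 0.975 quantiles of Beta(11, 5).
Posterior mean ≈ 0.688, SD ≈ 0.112; a Normal approximation gives roughly [0.467, 0.908].
Exact: F⁻¹(0.025) = 0.449; F⁻¹(0.975) = 0.882.

[0.449, 0.882]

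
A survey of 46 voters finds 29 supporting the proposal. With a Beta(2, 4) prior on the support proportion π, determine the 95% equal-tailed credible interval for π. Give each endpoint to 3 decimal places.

Posterior: Beta(2+29, 4+17) = Beta(31, 21).
Equal-tailed 95% interval: the 0.025 and 0.975 quantiles of Beta(31, 21).
Posterior mean ≈ 0.596, SD ≈ 0.067; a Normal approximation gives roughly [0.464, 0.728].
Exact: F⁻¹(0.025) = 0.461; F⁻¹(0.975) = 0.724.

[0.461, 0.724]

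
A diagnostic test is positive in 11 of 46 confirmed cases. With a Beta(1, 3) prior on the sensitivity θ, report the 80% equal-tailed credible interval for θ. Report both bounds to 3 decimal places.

Posterior: Beta(1+11, 3+35) = Beta(12, 38).
Equal-tailed 80% interval: the 0.1 and 0.9 quantiles of Beta(12, 38).
Posterior mean ≈ 0.240, SD ≈ 0.060; a Normal approximation gives roughly [0.163, 0.317].
Exact: F⁻¹(0.1) = 0.165; F⁻¹(0.9) = 0.319.

[0.165, 0.319]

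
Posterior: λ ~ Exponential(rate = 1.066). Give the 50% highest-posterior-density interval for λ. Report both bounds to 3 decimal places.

[0.000, 0.650]

The exponential density is strictly decreasing on [0, ∞), so the HPD interval is anchored at 0: [0, q] with P(λ ≤ q) = 0.50.
q = −ln(1 − 0.50) / 1.066 = 0.6931 / 1.066 = 0.650.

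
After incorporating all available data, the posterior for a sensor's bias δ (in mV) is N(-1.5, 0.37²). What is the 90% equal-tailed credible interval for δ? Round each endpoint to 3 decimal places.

[-2.109, -0.891]

The posterior is symmetric, so the 90% equal-tailed interval is δ = -1.5 ± z·0.37 with z = 1.645.
Half-width: 1.645 × 0.37 = 0.609.
-1.5 − 0.609 = -2.109; -1.5 + 0.609 = -0.891.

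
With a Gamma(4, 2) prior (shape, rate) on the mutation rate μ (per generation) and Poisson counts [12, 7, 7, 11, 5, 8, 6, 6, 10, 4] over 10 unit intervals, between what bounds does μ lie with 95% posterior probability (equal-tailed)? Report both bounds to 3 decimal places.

Posterior: Gamma(4+76, 2+10) = Gamma(80, 12) (shape, rate).
Equal-tailed 95% interval: Gamma(80, 12) quantiles at 0.025 and 0.975.
Posterior mean ≈ 6.667, SD ≈ 0.745; a Normal approximation gives roughly [5.206, 8.128].
Exact: lower = 5.286; upper = 8.205.

[5.286, 8.205]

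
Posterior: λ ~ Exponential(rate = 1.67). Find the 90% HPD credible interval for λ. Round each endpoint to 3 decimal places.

The exponential density is strictly decreasing on [0, ∞), so the HPD interval is anchored at 0: [0, q] with P(λ ≤ q) = 0.90.
q = −ln(1 − 0.90) / 1.67 = 2.3026 / 1.67 = 1.379.

[0.000, 1.379]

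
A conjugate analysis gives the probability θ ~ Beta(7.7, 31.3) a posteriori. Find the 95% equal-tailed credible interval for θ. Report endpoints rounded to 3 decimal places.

Posterior: Beta(7.7, 31.3).
Equal-tailed 95% interval: the 0.025 and 0.975 quantiles of Beta(7.7, 31.3).
Posterior mean ≈ 0.197, SD ≈ 0.063; a Normal approximation gives roughly [0.074, 0.321].
Exact: F⁻¹(0.025) = 0.090; F⁻¹(0.975) = 0.334.

[0.090, 0.334]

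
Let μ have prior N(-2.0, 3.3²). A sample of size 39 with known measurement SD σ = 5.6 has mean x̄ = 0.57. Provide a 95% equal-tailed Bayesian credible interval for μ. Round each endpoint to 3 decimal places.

Posterior precision = 1/3.3² + 39/5.6² = 0.0918 + 1.2436 = 1.3354, so posterior SD = 0.8653.
Posterior mean = (-2.0/3.3² + 39·0.57/5.6²) / 1.3354 = 0.3933.
Interval: 0.3933 ± 1.960 × 0.8653 → [-1.303, 2.089].

[-1.303, 2.089]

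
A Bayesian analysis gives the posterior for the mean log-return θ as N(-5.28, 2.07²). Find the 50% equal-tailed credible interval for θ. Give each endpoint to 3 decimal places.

[-6.676, -3.884]

The posterior is symmetric, so the 50% equal-tailed interval is θ = -5.28 ± z·2.07 with z = 0.674.
Half-width: 0.674 × 2.07 = 1.396.
-5.28 − 1.396 = -6.676; -5.28 + 1.396 = -3.884.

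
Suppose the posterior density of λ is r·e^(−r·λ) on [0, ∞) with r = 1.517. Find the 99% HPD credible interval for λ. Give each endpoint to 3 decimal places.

[0.000, 3.036]

The exponential density is strictly decreasing on [0, ∞), so the HPD interval is anchored at 0: [0, q] with P(λ ≤ q) = 0.99.
q = −ln(1 − 0.99) / 1.517 = 4.6052 / 1.517 = 3.036.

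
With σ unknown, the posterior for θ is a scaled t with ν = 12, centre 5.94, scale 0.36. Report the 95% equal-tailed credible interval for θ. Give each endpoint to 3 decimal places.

The t_12 distribution is symmetric; the 95% interval is 5.94 ± t·0.36 with t_{0.975,12} = 2.179.
Half-width: 2.179 × 0.36 = 0.784.
5.94 − 0.784 = 5.156; 5.94 + 0.784 = 6.724.

[5.156, 6.724]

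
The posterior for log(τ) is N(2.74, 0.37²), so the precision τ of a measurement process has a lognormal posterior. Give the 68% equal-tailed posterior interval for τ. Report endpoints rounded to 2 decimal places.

On the log scale the 68% interval is 2.74 ± 0.994 × 0.37 = [2.3721, 3.1079].
Exponentiate: [e^2.3721, e^3.1079] = [10.72, 22.38].

[10.72, 22.38]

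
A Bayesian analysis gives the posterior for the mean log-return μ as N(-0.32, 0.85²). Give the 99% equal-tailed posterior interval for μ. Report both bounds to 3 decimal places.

[-2.509, 1.869]

The posterior is symmetric, so the 99% equal-tailed interval is μ = -0.32 ± z·0.85 with z = 2.576.
Half-width: 2.576 × 0.85 = 2.189.
-0.32 − 2.189 = -2.509; -0.32 + 2.189 = 1.869.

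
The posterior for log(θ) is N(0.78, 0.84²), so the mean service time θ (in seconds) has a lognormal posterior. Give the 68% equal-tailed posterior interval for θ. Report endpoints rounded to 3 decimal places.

[0.946, 5.030]

On the log scale the 68% interval is 0.78 ± 0.994 × 0.84 = [-0.0553, 1.6153].
Exponentiate: [e^-0.0553, e^1.6153] = [0.946, 5.030].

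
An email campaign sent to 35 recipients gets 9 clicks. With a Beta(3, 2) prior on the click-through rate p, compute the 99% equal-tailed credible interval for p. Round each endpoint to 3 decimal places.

[0.138, 0.498]

Posterior: Beta(3+9, 2+26) = Beta(12, 28).
Equal-tailed 99% interval: the 0.005 and 0.995 quantiles of Beta(12, 28).
Posterior mean ≈ 0.300, SD ≈ 0.072; a Normal approximation gives roughly [0.116, 0.484].
Exact: F⁻¹(0.005) = 0.138; F⁻¹(0.995) = 0.498.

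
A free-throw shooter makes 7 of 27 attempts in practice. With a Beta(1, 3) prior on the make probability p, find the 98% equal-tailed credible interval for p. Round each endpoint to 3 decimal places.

Posterior: Beta(1+7, 3+20) = Beta(8, 23).
Equal-tailed 98% interval: the 0.01 and 0.99 quantiles of Beta(8, 23).
Posterior mean ≈ 0.258, SD ≈ 0.077; a Normal approximation gives roughly [0.078, 0.438].
Exact: F⁻¹(0.01) = 0.104; F⁻¹(0.99) = 0.457.

[0.104, 0.457]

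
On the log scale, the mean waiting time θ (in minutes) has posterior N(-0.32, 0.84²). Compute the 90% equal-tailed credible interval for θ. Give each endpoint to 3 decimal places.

On the log scale the 90% interval is -0.32 ± 1.645 × 0.84 = [-1.7017, 1.0617].
Exponentiate: [e^-1.7017, e^1.0617] = [0.182, 2.891].

[0.182, 2.891]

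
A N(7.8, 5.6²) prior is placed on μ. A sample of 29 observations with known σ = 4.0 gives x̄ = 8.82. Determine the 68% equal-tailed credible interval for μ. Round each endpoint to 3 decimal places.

[8.070, 9.535]

Posterior precision = 1/5.6² + 29/4.0² = 0.0319 + 1.8125 = 1.8444, so posterior SD = 0.7363.
Posterior mean = (7.8/5.6² + 29·8.82/4.0²) / 1.8444 = 8.8024.
Interval: 8.8024 ± 0.994 × 0.7363 → [8.070, 9.535].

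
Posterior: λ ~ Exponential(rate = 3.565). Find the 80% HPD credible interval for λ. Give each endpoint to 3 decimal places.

[0.000, 0.451]

The exponential density is strictly decreasing on [0, ∞), so the HPD interval is anchored at 0: [0, q] with P(λ ≤ q) = 0.80.
q = −ln(1 − 0.80) / 3.565 = 1.6094 / 3.565 = 0.451.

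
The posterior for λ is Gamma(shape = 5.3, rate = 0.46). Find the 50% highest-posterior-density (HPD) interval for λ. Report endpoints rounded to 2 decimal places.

The posterior is unimodal and skewed, so the HPD interval has equal density at both endpoints and is the shortest 50% interval.
Solving f(6.58) = f(12.80) with F(12.80) − F(6.58) = 0.50 gives [6.58, 12.80].
For comparison, the equal-tailed interval is [7.87, 14.39]; the HPD is narrower and shifted toward the mode.

[6.58, 12.80]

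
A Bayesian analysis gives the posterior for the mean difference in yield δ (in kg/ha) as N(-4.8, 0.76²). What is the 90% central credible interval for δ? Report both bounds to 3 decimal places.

[-6.050, -3.550]

The posterior is symmetric, so the 90% equal-tailed interval is δ = -4.8 ± z·0.76 with z = 1.645.
Half-width: 1.645 × 0.76 = 1.250.
-4.8 − 1.250 = -6.050; -4.8 + 1.250 = -3.550.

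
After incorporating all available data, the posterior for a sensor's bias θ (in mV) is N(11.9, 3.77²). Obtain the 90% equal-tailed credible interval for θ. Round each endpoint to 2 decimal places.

The posterior is symmetric, so the 90% equal-tailed interval is θ = 11.9 ± z·3.77 with z = 1.645.
Half-width: 1.645 × 3.77 = 6.20.
11.9 − 6.20 = 5.70; 11.9 + 6.20 = 18.10.

[5.70, 18.10]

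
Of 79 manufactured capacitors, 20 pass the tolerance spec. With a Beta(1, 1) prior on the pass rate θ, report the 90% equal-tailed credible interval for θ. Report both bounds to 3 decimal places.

Posterior: Beta(1+20, 1+59) = Beta(21, 60).
Equal-tailed 90% interval: the 0.05 and 0.95 quantiles of Beta(21, 60).
Posterior mean ≈ 0.259, SD ≈ 0.048; a Normal approximation gives roughly [0.180, 0.339].
Exact: F⁻¹(0.05) = 0.183; F⁻¹(0.95) = 0.342.

[0.183, 0.342]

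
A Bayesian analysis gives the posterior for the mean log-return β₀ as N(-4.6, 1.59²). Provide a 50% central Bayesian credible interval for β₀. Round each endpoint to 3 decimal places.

[-5.672, -3.528]

The posterior is symmetric, so the 50% equal-tailed interval is β₀ = -4.6 ± z·1.59 with z = 0.674.
Half-width: 0.674 × 1.59 = 1.072.
-4.6 − 1.072 = -5.672; -4.6 + 1.072 = -3.528.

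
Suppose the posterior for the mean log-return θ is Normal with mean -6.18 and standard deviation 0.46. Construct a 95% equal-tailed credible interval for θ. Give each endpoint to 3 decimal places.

[-7.082, -5.278]

The posterior is symmetric, so the 95% equal-tailed interval is θ = -6.18 ± z·0.46 with z = 1.960.
Half-width: 1.960 × 0.46 = 0.902.
-6.18 − 0.902 = -7.082; -6.18 + 0.902 = -5.278.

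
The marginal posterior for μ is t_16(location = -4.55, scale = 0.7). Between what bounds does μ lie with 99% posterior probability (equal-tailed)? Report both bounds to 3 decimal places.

The t_16 distribution is symmetric; the 99% interval is -4.55 ± t·0.7 with t_{0.995,16} = 2.921.
Half-width: 2.921 × 0.7 = 2.045.
-4.55 − 2.045 = -6.595; -4.55 + 2.045 = -2.505.

[-6.595, -2.505]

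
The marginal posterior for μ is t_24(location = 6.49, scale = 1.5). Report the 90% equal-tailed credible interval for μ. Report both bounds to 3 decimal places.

The t_24 distribution is symmetric; the 90% interval is 6.49 ± t·1.5 with t_{0.95,24} = 1.711.
Half-width: 1.711 × 1.5 = 2.566.
6.49 − 2.566 = 3.924; 6.49 + 2.566 = 9.056.

[3.924, 9.056]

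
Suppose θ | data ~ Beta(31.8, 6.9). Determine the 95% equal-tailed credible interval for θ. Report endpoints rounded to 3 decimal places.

[0.688, 0.924]

Posterior: Beta(31.8, 6.9).
Equal-tailed 95% interval: the 0.025 and 0.975 quantiles of Beta(31.8, 6.9).
Posterior mean ≈ 0.822, SD ≈ 0.061; a Normal approximation gives roughly [0.703, 0.941].
Exact: F⁻¹(0.025) = 0.688; F⁻¹(0.975) = 0.924.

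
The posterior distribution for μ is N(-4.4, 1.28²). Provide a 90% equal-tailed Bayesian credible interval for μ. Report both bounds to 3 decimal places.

[-6.505, -2.295]

The posterior is symmetric, so the 90% equal-tailed interval is μ = -4.4 ± z·1.28 with z = 1.645.
Half-width: 1.645 × 1.28 = 2.105.
-4.4 − 2.105 = -6.505; -4.4 + 2.105 = -2.295.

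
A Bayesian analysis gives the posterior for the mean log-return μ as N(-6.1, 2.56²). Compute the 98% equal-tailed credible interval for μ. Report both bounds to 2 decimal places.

[-12.06, -0.14]

The posterior is symmetric, so the 98% equal-tailed interval is μ = -6.1 ± z·2.56 with z = 2.326.
Half-width: 2.326 × 2.56 = 5.96.
-6.1 − 5.96 = -12.06; -6.1 + 5.96 = -0.14.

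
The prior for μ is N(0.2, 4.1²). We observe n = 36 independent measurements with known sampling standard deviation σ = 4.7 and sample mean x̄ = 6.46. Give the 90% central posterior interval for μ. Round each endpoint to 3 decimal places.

[4.974, 7.505]

Posterior precision = 1/4.1² + 36/4.7² = 0.0595 + 1.6297 = 1.6892, so posterior SD = 0.7694.
Posterior mean = (0.2/4.1² + 36·6.46/4.7²) / 1.6892 = 6.2395.
Interval: 6.2395 ± 1.645 × 0.7694 → [4.974, 7.505].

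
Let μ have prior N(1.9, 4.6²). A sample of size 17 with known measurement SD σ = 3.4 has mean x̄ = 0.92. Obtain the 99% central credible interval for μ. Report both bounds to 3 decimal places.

Posterior precision = 1/4.6² + 17/3.4² = 0.0473 + 1.4706 = 1.5178, so posterior SD = 0.8117.
Posterior mean = (1.9/4.6² + 17·0.92/3.4²) / 1.5178 = 0.9505.
Interval: 0.9505 ± 2.576 × 0.8117 → [-1.140, 3.041].

[-1.140, 3.041]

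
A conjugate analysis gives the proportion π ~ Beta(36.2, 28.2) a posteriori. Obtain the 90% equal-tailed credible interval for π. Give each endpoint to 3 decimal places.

[0.460, 0.662]

Posterior: Beta(36.2, 28.2).
Equal-tailed 90% interval: the 0.05 and 0.95 quantiles of Beta(36.2, 28.2).
Posterior mean ≈ 0.562, SD ≈ 0.061; a Normal approximation gives roughly [0.461, 0.663].
Exact: F⁻¹(0.05) = 0.460; F⁻¹(0.95) = 0.662.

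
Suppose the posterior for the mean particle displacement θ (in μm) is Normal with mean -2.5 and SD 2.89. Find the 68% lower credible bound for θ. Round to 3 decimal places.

Need L with P(θ ≥ L) = 0.68: L = -2.5 − z_{0.32}·2.89.
z = 0.468; L = -2.5 − 0.468 × 2.89 = -3.852.

-3.852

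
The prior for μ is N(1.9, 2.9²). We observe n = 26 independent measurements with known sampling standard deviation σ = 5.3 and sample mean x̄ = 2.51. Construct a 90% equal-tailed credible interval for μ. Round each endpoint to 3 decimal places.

[0.831, 4.050]

Posterior precision = 1/2.9² + 26/5.3² = 0.1189 + 0.9256 = 1.0445, so posterior SD = 0.9785.
Posterior mean = (1.9/2.9² + 26·2.51/5.3²) / 1.0445 = 2.4406.
Interval: 2.4406 ± 1.645 × 0.9785 → [0.831, 4.050].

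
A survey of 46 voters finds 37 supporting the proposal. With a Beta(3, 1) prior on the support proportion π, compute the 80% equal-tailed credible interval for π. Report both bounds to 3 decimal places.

[0.726, 0.869]

Posterior: Beta(3+37, 1+9) = Beta(40, 10).
Equal-tailed 80% interval: the 0.1 and 0.9 quantiles of Beta(40, 10).
Posterior mean ≈ 0.800, SD ≈ 0.056; a Normal approximation gives roughly [0.728, 0.872].
Exact: F⁻¹(0.1) = 0.726; F⁻¹(0.9) = 0.869.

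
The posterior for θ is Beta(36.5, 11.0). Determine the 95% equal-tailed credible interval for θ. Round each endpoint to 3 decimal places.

Posterior: Beta(36.5, 11.0).
Equal-tailed 95% interval: the 0.025 and 0.975 quantiles of Beta(36.5, 11.0).
Posterior mean ≈ 0.768, SD ≈ 0.061; a Normal approximation gives roughly [0.650, 0.887].
Exact: F⁻¹(0.025) = 0.640; F⁻¹(0.975) = 0.876.

[0.640, 0.876]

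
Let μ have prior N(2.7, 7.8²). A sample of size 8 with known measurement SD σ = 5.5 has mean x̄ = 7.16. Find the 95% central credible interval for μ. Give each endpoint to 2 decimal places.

[3.20, 10.60]

Posterior precision = 1/7.8² + 8/5.5² = 0.0164 + 0.2645 = 0.2809, so posterior SD = 1.8868.
Posterior mean = (2.7/7.8² + 8·7.16/5.5²) / 0.2809 = 6.8990.
Interval: 6.8990 ± 1.960 × 1.8868 → [3.20, 10.60].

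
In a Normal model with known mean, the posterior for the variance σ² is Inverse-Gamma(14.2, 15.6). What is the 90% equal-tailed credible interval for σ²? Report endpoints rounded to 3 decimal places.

Inverse-Gamma(14.2, 15.6) quantiles: F⁻¹(0.05) and F⁻¹(0.95).
Equivalently, 1/σ² ~ Gamma(14.2, rate = 15.6); invert its 0.95 and 0.05 quantiles.
Posterior mean ≈ 1.182, SD ≈ 0.338; a Normal approximation gives roughly [0.625, 1.738].
Exact: lower = 0.746; upper = 1.810.

[0.746, 1.810]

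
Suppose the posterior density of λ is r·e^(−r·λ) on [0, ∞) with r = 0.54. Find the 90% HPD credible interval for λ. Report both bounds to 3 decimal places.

[0.000, 4.264]

The exponential density is strictly decreasing on [0, ∞), so the HPD interval is anchored at 0: [0, q] with P(λ ≤ q) = 0.90.
q = −ln(1 − 0.90) / 0.54 = 2.3026 / 0.54 = 4.264.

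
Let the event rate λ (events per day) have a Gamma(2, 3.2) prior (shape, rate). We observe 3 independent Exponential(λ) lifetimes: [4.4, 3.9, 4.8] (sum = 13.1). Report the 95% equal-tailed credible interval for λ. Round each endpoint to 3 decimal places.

Posterior: Gamma(2+3, 3.2+13.1) = Gamma(5, 16.3) (shape, rate).
Equal-tailed 95% interval: Gamma(5, 16.3) quantiles at 0.025 and 0.975.
Posterior mean ≈ 0.307, SD ≈ 0.137; a Normal approximation gives roughly [0.038, 0.576].
Exact: lower = 0.100; upper = 0.628.

[0.100, 0.628]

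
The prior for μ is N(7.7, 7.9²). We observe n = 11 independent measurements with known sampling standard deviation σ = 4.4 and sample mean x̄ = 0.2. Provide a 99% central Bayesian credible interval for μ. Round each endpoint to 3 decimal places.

Posterior precision = 1/7.9² + 11/4.4² = 0.0160 + 0.5682 = 0.5842, so posterior SD = 1.3083.
Posterior mean = (7.7/7.9² + 11·0.2/4.4²) / 0.5842 = 0.4057.
Interval: 0.4057 ± 2.576 × 1.3083 → [-2.964, 3.776].

[-2.964, 3.776]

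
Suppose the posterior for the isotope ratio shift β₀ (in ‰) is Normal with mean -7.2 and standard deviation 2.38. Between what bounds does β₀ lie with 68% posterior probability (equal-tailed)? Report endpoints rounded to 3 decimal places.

[-9.567, -4.833]

The posterior is symmetric, so the 68% equal-tailed interval is β₀ = -7.2 ± z·2.38 with z = 0.994.
Half-width: 0.994 × 2.38 = 2.367.
-7.2 − 2.367 = -9.567; -7.2 + 2.367 = -4.833.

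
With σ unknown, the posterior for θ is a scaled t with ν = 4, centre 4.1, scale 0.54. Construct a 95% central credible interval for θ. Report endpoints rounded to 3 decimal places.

The t_4 distribution is symmetric; the 95% interval is 4.1 ± t·0.54 with t_{0.975,4} = 2.776.
Half-width: 2.776 × 0.54 = 1.499.
4.1 − 1.499 = 2.601; 4.1 + 1.499 = 5.599.

[2.601, 5.599]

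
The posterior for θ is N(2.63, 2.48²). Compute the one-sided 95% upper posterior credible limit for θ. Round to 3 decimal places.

Need U with P(θ ≤ U) = 0.95: U = 2.63 + z_{0.05}·2.48.
z = 1.645; U = 2.63 + 1.645 × 2.48 = 6.709.

6.709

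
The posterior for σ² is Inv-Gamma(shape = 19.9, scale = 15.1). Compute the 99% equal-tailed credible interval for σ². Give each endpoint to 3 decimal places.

Inverse-Gamma(19.9, 15.1) quantiles: F⁻¹(0.005) and F⁻¹(0.995).
Equivalently, 1/σ² ~ Gamma(19.9, rate = 15.1); invert its 0.995 and 0.005 quantiles.
Posterior mean ≈ 0.799, SD ≈ 0.189; a Normal approximation gives roughly [0.313, 1.285].
Exact: lower = 0.454; upper = 1.469.

[0.454, 1.469]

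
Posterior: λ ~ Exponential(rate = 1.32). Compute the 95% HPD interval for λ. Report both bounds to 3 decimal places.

[0.000, 2.269]

The exponential density is strictly decreasing on [0, ∞), so the HPD interval is anchored at 0: [0, q] with P(λ ≤ q) = 0.95.
q = −ln(1 − 0.95) / 1.32 = 2.9957 / 1.32 = 2.269.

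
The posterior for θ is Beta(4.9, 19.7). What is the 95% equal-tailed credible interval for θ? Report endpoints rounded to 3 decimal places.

[0.070, 0.374]

Posterior: Beta(4.9, 19.7).
Equal-tailed 95% interval: the 0.025 and 0.975 quantiles of Beta(4.9, 19.7).
Posterior mean ≈ 0.199, SD ≈ 0.079; a Normal approximation gives roughly [0.044, 0.354].
Exact: F⁻¹(0.025) = 0.070; F⁻¹(0.975) = 0.374.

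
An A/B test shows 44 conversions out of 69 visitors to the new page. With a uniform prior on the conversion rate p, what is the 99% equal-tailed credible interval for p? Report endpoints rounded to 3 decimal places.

Posterior: Beta(1+44, 1+25) = Beta(45, 26).
Equal-tailed 99% interval: the 0.005 and 0.995 quantiles of Beta(45, 26).
Posterior mean ≈ 0.634, SD ≈ 0.057; a Normal approximation gives roughly [0.488, 0.780].
Exact: F⁻¹(0.005) = 0.482; F⁻¹(0.995) = 0.771.

[0.482, 0.771]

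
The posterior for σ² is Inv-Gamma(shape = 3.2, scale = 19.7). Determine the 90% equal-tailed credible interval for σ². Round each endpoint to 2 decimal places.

[2.99, 21.37]

Inverse-Gamma(3.2, 19.7) quantiles: F⁻¹(0.05) and F⁻¹(0.95).
Equivalently, 1/σ² ~ Gamma(3.2, rate = 19.7); invert its 0.95 and 0.05 quantiles.
Posterior mean ≈ 8.95, SD ≈ 8.17; a Normal approximation gives roughly [-4.49, 22.40].
Exact: lower = 2.99; upper = 21.37.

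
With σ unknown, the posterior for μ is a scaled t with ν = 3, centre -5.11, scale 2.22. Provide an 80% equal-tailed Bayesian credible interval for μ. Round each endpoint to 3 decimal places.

The t_3 distribution is symmetric; the 80% interval is -5.11 ± t·2.22 with t_{0.9,3} = 1.638.
Half-width: 1.638 × 2.22 = 3.636.
-5.11 − 3.636 = -8.746; -5.11 + 3.636 = -1.474.

[-8.746, -1.474]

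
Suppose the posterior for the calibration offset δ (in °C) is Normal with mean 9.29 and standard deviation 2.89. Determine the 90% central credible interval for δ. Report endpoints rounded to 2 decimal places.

[4.54, 14.04]

The posterior is symmetric, so the 90% equal-tailed interval is δ = 9.29 ± z·2.89 with z = 1.645.
Half-width: 1.645 × 2.89 = 4.75.
9.29 − 4.75 = 4.54; 9.29 + 4.75 = 14.04.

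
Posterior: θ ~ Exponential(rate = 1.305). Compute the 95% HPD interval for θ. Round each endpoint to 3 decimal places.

[0.000, 2.296]

The exponential density is strictly decreasing on [0, ∞), so the HPD interval is anchored at 0: [0, q] with P(θ ≤ q) = 0.95.
q = −ln(1 − 0.95) / 1.305 = 2.9957 / 1.305 = 2.296.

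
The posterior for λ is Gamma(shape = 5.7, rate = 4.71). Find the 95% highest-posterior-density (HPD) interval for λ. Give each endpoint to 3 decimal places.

The posterior is unimodal and skewed, so the HPD interval has equal density at both endpoints and is the shortest 95% interval.
Solving f(0.337) = f(2.216) with F(2.216) − F(0.337) = 0.95 gives [0.337, 2.216].
For comparison, the equal-tailed interval is [0.430, 2.387]; the HPD is narrower and shifted toward the mode.

[0.337, 2.216]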